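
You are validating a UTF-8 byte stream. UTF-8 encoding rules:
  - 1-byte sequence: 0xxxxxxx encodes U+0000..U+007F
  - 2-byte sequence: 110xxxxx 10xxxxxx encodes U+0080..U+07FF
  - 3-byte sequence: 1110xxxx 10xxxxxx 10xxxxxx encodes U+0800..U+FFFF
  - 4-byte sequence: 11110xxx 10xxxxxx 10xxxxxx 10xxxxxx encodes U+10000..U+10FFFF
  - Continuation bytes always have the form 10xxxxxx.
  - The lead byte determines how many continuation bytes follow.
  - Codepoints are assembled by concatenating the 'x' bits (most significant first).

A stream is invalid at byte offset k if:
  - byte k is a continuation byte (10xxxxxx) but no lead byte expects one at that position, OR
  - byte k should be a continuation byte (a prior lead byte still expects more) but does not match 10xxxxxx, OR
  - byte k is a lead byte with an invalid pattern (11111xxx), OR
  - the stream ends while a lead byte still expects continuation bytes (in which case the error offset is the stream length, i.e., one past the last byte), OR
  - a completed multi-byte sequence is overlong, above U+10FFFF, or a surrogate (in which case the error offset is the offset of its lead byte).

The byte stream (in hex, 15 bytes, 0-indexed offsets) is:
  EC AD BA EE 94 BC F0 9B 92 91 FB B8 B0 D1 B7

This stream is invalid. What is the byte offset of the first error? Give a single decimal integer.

Byte[0]=EC: 3-byte lead, need 2 cont bytes. acc=0xC
Byte[1]=AD: continuation. acc=(acc<<6)|0x2D=0x32D
Byte[2]=BA: continuation. acc=(acc<<6)|0x3A=0xCB7A
Completed: cp=U+CB7A (starts at byte 0)
Byte[3]=EE: 3-byte lead, need 2 cont bytes. acc=0xE
Byte[4]=94: continuation. acc=(acc<<6)|0x14=0x394
Byte[5]=BC: continuation. acc=(acc<<6)|0x3C=0xE53C
Completed: cp=U+E53C (starts at byte 3)
Byte[6]=F0: 4-byte lead, need 3 cont bytes. acc=0x0
Byte[7]=9B: continuation. acc=(acc<<6)|0x1B=0x1B
Byte[8]=92: continuation. acc=(acc<<6)|0x12=0x6D2
Byte[9]=91: continuation. acc=(acc<<6)|0x11=0x1B491
Completed: cp=U+1B491 (starts at byte 6)
Byte[10]=FB: INVALID lead byte (not 0xxx/110x/1110/11110)

Answer: 10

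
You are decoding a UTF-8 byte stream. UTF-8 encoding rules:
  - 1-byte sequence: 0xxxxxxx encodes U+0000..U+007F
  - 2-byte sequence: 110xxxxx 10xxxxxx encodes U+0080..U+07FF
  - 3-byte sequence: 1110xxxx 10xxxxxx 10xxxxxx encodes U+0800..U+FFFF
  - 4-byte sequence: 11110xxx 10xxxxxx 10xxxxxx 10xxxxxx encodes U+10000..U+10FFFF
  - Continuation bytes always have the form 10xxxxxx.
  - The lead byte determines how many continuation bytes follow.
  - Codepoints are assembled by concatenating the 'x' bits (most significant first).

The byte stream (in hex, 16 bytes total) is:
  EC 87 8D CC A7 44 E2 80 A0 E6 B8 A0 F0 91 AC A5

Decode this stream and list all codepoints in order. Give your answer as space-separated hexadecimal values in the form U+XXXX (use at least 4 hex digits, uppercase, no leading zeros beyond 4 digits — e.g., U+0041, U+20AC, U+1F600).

Answer: U+C1CD U+0327 U+0044 U+2020 U+6E20 U+11B25

Derivation:
Byte[0]=EC: 3-byte lead, need 2 cont bytes. acc=0xC
Byte[1]=87: continuation. acc=(acc<<6)|0x07=0x307
Byte[2]=8D: continuation. acc=(acc<<6)|0x0D=0xC1CD
Completed: cp=U+C1CD (starts at byte 0)
Byte[3]=CC: 2-byte lead, need 1 cont bytes. acc=0xC
Byte[4]=A7: continuation. acc=(acc<<6)|0x27=0x327
Completed: cp=U+0327 (starts at byte 3)
Byte[5]=44: 1-byte ASCII. cp=U+0044
Byte[6]=E2: 3-byte lead, need 2 cont bytes. acc=0x2
Byte[7]=80: continuation. acc=(acc<<6)|0x00=0x80
Byte[8]=A0: continuation. acc=(acc<<6)|0x20=0x2020
Completed: cp=U+2020 (starts at byte 6)
Byte[9]=E6: 3-byte lead, need 2 cont bytes. acc=0x6
Byte[10]=B8: continuation. acc=(acc<<6)|0x38=0x1B8
Byte[11]=A0: continuation. acc=(acc<<6)|0x20=0x6E20
Completed: cp=U+6E20 (starts at byte 9)
Byte[12]=F0: 4-byte lead, need 3 cont bytes. acc=0x0
Byte[13]=91: continuation. acc=(acc<<6)|0x11=0x11
Byte[14]=AC: continuation. acc=(acc<<6)|0x2C=0x46C
Byte[15]=A5: continuation. acc=(acc<<6)|0x25=0x11B25
Completed: cp=U+11B25 (starts at byte 12)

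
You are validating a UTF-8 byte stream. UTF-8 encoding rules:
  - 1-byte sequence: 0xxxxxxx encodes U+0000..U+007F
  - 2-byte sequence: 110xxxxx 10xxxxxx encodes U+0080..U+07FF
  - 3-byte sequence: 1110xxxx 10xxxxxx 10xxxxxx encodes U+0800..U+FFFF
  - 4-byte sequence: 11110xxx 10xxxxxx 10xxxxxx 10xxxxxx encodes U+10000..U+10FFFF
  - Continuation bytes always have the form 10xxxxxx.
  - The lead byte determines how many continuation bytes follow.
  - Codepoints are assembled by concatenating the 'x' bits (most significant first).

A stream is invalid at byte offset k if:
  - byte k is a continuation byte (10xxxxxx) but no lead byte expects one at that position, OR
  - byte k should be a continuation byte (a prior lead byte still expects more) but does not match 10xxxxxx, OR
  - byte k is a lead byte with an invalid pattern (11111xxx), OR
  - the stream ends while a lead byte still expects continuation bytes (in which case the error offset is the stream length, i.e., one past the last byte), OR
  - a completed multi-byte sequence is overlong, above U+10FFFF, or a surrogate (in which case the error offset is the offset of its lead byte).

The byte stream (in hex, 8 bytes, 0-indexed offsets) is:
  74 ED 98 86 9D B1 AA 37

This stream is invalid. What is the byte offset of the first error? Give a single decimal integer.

Answer: 4

Derivation:
Byte[0]=74: 1-byte ASCII. cp=U+0074
Byte[1]=ED: 3-byte lead, need 2 cont bytes. acc=0xD
Byte[2]=98: continuation. acc=(acc<<6)|0x18=0x358
Byte[3]=86: continuation. acc=(acc<<6)|0x06=0xD606
Completed: cp=U+D606 (starts at byte 1)
Byte[4]=9D: INVALID lead byte (not 0xxx/110x/1110/11110)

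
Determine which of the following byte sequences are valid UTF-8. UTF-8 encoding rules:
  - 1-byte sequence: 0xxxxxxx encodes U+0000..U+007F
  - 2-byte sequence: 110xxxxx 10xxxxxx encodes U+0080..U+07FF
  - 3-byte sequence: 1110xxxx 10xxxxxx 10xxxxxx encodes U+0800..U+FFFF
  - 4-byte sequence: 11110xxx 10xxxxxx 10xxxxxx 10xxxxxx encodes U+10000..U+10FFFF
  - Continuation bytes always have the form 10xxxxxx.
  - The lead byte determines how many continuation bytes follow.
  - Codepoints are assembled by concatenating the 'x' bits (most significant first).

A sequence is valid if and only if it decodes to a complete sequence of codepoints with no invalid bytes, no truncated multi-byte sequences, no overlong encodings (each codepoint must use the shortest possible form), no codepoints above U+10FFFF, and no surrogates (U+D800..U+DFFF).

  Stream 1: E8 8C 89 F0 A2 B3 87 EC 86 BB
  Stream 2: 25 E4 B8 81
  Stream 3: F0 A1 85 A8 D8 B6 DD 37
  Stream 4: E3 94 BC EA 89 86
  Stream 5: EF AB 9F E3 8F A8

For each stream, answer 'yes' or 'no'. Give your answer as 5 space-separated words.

Stream 1: decodes cleanly. VALID
Stream 2: decodes cleanly. VALID
Stream 3: error at byte offset 7. INVALID
Stream 4: decodes cleanly. VALID
Stream 5: decodes cleanly. VALID

Answer: yes yes no yes yes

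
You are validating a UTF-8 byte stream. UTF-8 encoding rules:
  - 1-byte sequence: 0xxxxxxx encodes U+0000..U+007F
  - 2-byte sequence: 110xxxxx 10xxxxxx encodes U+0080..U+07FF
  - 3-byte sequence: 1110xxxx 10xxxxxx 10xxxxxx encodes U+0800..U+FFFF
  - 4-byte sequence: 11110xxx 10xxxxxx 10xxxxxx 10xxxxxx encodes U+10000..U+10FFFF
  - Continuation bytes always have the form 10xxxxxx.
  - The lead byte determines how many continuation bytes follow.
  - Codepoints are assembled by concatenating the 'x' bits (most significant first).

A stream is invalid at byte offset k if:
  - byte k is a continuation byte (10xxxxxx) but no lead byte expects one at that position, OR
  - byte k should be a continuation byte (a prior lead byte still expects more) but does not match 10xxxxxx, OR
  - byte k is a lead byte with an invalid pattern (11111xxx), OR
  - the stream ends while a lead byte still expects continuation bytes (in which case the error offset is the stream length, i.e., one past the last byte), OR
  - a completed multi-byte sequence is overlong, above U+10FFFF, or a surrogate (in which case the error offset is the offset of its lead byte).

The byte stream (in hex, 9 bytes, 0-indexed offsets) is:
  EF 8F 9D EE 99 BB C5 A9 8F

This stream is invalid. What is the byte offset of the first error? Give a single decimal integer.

Byte[0]=EF: 3-byte lead, need 2 cont bytes. acc=0xF
Byte[1]=8F: continuation. acc=(acc<<6)|0x0F=0x3CF
Byte[2]=9D: continuation. acc=(acc<<6)|0x1D=0xF3DD
Completed: cp=U+F3DD (starts at byte 0)
Byte[3]=EE: 3-byte lead, need 2 cont bytes. acc=0xE
Byte[4]=99: continuation. acc=(acc<<6)|0x19=0x399
Byte[5]=BB: continuation. acc=(acc<<6)|0x3B=0xE67B
Completed: cp=U+E67B (starts at byte 3)
Byte[6]=C5: 2-byte lead, need 1 cont bytes. acc=0x5
Byte[7]=A9: continuation. acc=(acc<<6)|0x29=0x169
Completed: cp=U+0169 (starts at byte 6)
Byte[8]=8F: INVALID lead byte (not 0xxx/110x/1110/11110)

Answer: 8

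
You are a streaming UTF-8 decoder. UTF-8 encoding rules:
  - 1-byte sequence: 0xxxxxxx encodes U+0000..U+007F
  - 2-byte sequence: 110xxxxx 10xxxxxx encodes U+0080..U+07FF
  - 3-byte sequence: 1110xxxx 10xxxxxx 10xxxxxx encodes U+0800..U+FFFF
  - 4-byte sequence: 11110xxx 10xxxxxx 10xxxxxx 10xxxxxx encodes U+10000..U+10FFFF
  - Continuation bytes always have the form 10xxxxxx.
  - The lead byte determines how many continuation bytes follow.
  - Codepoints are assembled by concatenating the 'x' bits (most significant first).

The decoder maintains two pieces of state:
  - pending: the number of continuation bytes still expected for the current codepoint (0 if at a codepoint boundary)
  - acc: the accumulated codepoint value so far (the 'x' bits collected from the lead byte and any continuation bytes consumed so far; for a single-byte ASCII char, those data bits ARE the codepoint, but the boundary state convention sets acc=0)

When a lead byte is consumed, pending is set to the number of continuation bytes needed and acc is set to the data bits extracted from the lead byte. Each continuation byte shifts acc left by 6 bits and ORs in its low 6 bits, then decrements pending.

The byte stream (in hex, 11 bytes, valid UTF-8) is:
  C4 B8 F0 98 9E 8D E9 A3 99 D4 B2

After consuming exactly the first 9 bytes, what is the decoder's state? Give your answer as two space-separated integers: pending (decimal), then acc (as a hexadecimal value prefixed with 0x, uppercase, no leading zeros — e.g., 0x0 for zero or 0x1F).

Byte[0]=C4: 2-byte lead. pending=1, acc=0x4
Byte[1]=B8: continuation. acc=(acc<<6)|0x38=0x138, pending=0
Byte[2]=F0: 4-byte lead. pending=3, acc=0x0
Byte[3]=98: continuation. acc=(acc<<6)|0x18=0x18, pending=2
Byte[4]=9E: continuation. acc=(acc<<6)|0x1E=0x61E, pending=1
Byte[5]=8D: continuation. acc=(acc<<6)|0x0D=0x1878D, pending=0
Byte[6]=E9: 3-byte lead. pending=2, acc=0x9
Byte[7]=A3: continuation. acc=(acc<<6)|0x23=0x263, pending=1
Byte[8]=99: continuation. acc=(acc<<6)|0x19=0x98D9, pending=0

Answer: 0 0x98D9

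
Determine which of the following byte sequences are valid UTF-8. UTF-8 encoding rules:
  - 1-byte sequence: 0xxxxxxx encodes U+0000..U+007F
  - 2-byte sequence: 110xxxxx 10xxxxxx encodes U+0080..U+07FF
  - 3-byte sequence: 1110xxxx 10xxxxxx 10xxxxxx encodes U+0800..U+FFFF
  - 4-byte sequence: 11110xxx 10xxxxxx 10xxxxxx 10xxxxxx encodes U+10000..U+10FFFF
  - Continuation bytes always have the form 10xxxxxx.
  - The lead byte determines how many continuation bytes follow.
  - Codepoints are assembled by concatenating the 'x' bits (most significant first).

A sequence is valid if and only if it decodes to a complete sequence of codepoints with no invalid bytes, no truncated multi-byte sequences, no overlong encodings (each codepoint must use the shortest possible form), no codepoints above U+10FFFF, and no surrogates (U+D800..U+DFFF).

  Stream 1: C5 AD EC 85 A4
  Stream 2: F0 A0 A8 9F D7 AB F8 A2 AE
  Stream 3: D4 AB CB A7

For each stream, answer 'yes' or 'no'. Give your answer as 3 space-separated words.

Answer: yes no yes

Derivation:
Stream 1: decodes cleanly. VALID
Stream 2: error at byte offset 6. INVALID
Stream 3: decodes cleanly. VALID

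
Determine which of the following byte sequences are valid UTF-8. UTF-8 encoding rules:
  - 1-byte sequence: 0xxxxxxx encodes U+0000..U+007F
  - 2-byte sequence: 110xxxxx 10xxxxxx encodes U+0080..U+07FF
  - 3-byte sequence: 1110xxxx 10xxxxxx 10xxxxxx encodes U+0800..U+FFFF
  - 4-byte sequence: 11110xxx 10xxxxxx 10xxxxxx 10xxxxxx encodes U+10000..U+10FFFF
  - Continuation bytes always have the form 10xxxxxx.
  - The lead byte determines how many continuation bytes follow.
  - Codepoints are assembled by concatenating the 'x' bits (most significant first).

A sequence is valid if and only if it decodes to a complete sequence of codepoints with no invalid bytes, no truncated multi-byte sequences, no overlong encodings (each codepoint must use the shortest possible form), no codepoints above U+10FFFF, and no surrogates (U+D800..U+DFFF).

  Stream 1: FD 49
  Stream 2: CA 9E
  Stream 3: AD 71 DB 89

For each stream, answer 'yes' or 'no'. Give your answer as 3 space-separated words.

Stream 1: error at byte offset 0. INVALID
Stream 2: decodes cleanly. VALID
Stream 3: error at byte offset 0. INVALID

Answer: no yes no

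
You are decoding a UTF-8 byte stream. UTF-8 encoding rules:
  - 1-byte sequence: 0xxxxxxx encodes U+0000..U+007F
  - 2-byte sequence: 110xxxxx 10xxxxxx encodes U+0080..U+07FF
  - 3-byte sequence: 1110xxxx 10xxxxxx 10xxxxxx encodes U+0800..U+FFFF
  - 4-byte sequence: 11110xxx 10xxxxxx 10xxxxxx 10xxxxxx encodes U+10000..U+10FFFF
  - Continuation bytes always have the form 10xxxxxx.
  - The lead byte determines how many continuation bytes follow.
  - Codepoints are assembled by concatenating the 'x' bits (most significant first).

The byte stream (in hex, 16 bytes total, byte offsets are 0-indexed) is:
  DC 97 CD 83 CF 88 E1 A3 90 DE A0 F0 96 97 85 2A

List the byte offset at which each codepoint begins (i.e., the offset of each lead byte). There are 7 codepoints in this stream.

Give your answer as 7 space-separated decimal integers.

Answer: 0 2 4 6 9 11 15

Derivation:
Byte[0]=DC: 2-byte lead, need 1 cont bytes. acc=0x1C
Byte[1]=97: continuation. acc=(acc<<6)|0x17=0x717
Completed: cp=U+0717 (starts at byte 0)
Byte[2]=CD: 2-byte lead, need 1 cont bytes. acc=0xD
Byte[3]=83: continuation. acc=(acc<<6)|0x03=0x343
Completed: cp=U+0343 (starts at byte 2)
Byte[4]=CF: 2-byte lead, need 1 cont bytes. acc=0xF
Byte[5]=88: continuation. acc=(acc<<6)|0x08=0x3C8
Completed: cp=U+03C8 (starts at byte 4)
Byte[6]=E1: 3-byte lead, need 2 cont bytes. acc=0x1
Byte[7]=A3: continuation. acc=(acc<<6)|0x23=0x63
Byte[8]=90: continuation. acc=(acc<<6)|0x10=0x18D0
Completed: cp=U+18D0 (starts at byte 6)
Byte[9]=DE: 2-byte lead, need 1 cont bytes. acc=0x1E
Byte[10]=A0: continuation. acc=(acc<<6)|0x20=0x7A0
Completed: cp=U+07A0 (starts at byte 9)
Byte[11]=F0: 4-byte lead, need 3 cont bytes. acc=0x0
Byte[12]=96: continuation. acc=(acc<<6)|0x16=0x16
Byte[13]=97: continuation. acc=(acc<<6)|0x17=0x597
Byte[14]=85: continuation. acc=(acc<<6)|0x05=0x165C5
Completed: cp=U+165C5 (starts at byte 11)
Byte[15]=2A: 1-byte ASCII. cp=U+002A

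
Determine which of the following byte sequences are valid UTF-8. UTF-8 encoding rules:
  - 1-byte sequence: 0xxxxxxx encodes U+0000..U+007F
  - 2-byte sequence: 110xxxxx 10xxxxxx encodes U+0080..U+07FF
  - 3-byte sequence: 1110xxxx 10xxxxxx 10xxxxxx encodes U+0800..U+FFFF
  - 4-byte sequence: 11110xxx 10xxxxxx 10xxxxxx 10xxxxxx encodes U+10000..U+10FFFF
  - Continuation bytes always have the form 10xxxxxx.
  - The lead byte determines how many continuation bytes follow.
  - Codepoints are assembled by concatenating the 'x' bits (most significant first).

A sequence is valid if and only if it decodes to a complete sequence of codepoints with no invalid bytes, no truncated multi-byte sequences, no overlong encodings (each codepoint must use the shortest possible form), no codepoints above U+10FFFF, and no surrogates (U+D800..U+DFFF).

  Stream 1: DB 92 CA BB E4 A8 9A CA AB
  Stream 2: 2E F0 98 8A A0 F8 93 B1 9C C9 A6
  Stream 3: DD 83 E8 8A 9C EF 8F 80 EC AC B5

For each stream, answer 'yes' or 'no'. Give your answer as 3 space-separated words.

Stream 1: decodes cleanly. VALID
Stream 2: error at byte offset 5. INVALID
Stream 3: decodes cleanly. VALID

Answer: yes no yes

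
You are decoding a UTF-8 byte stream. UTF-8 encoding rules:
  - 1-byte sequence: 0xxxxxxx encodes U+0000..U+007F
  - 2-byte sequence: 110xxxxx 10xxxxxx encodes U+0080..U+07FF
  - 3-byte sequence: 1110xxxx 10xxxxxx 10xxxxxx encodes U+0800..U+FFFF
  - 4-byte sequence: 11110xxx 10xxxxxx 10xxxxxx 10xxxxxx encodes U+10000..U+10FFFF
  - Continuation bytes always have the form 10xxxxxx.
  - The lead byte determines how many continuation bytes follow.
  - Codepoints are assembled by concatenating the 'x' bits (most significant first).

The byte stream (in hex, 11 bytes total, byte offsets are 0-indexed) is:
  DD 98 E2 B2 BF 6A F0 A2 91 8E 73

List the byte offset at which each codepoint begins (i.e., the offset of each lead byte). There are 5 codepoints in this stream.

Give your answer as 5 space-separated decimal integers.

Byte[0]=DD: 2-byte lead, need 1 cont bytes. acc=0x1D
Byte[1]=98: continuation. acc=(acc<<6)|0x18=0x758
Completed: cp=U+0758 (starts at byte 0)
Byte[2]=E2: 3-byte lead, need 2 cont bytes. acc=0x2
Byte[3]=B2: continuation. acc=(acc<<6)|0x32=0xB2
Byte[4]=BF: continuation. acc=(acc<<6)|0x3F=0x2CBF
Completed: cp=U+2CBF (starts at byte 2)
Byte[5]=6A: 1-byte ASCII. cp=U+006A
Byte[6]=F0: 4-byte lead, need 3 cont bytes. acc=0x0
Byte[7]=A2: continuation. acc=(acc<<6)|0x22=0x22
Byte[8]=91: continuation. acc=(acc<<6)|0x11=0x891
Byte[9]=8E: continuation. acc=(acc<<6)|0x0E=0x2244E
Completed: cp=U+2244E (starts at byte 6)
Byte[10]=73: 1-byte ASCII. cp=U+0073

Answer: 0 2 5 6 10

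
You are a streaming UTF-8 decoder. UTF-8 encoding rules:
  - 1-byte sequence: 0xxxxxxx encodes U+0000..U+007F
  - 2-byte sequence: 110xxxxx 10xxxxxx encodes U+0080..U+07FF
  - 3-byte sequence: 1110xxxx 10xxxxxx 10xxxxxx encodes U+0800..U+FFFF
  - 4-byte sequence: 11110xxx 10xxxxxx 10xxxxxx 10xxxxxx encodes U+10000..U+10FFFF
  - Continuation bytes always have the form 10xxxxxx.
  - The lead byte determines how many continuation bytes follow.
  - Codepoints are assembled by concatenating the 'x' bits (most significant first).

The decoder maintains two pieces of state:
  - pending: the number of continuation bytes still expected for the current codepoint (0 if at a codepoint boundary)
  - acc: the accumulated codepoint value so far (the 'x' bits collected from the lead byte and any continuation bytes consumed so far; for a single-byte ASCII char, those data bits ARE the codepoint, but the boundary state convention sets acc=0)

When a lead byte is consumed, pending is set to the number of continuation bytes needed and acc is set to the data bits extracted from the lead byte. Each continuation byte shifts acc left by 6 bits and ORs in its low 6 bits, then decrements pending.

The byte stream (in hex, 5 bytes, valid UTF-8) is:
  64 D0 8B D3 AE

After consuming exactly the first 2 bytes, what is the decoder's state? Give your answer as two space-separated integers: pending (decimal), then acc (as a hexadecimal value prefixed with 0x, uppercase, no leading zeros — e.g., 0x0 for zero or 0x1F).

Byte[0]=64: 1-byte. pending=0, acc=0x0
Byte[1]=D0: 2-byte lead. pending=1, acc=0x10

Answer: 1 0x10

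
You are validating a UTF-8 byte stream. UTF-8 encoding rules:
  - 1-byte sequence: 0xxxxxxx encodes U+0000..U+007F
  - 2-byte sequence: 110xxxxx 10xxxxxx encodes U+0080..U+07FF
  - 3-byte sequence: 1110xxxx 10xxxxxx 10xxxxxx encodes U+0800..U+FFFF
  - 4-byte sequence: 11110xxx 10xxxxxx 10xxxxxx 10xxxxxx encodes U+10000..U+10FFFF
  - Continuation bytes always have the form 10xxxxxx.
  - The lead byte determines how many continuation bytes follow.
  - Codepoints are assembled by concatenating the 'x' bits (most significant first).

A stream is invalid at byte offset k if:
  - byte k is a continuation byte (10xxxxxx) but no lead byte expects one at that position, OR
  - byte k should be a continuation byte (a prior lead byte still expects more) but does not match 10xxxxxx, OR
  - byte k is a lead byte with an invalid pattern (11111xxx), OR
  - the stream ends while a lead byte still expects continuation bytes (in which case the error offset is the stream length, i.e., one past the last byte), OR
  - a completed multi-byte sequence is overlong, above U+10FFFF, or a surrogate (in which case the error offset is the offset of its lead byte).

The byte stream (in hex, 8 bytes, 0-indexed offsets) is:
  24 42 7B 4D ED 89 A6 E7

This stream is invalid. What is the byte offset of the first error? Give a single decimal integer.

Byte[0]=24: 1-byte ASCII. cp=U+0024
Byte[1]=42: 1-byte ASCII. cp=U+0042
Byte[2]=7B: 1-byte ASCII. cp=U+007B
Byte[3]=4D: 1-byte ASCII. cp=U+004D
Byte[4]=ED: 3-byte lead, need 2 cont bytes. acc=0xD
Byte[5]=89: continuation. acc=(acc<<6)|0x09=0x349
Byte[6]=A6: continuation. acc=(acc<<6)|0x26=0xD266
Completed: cp=U+D266 (starts at byte 4)
Byte[7]=E7: 3-byte lead, need 2 cont bytes. acc=0x7
Byte[8]: stream ended, expected continuation. INVALID

Answer: 8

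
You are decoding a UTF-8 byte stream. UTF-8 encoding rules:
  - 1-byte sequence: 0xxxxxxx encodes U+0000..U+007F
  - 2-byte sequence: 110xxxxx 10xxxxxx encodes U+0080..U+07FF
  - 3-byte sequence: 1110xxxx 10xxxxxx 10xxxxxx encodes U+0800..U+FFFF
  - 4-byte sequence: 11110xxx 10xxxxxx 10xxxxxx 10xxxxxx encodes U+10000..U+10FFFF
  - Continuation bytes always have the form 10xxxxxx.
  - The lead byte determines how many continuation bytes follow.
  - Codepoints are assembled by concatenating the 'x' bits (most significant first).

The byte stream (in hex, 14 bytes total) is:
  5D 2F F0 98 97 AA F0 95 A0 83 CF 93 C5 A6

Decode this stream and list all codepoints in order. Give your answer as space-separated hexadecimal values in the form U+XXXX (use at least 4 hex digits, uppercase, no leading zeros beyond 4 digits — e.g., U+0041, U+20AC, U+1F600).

Byte[0]=5D: 1-byte ASCII. cp=U+005D
Byte[1]=2F: 1-byte ASCII. cp=U+002F
Byte[2]=F0: 4-byte lead, need 3 cont bytes. acc=0x0
Byte[3]=98: continuation. acc=(acc<<6)|0x18=0x18
Byte[4]=97: continuation. acc=(acc<<6)|0x17=0x617
Byte[5]=AA: continuation. acc=(acc<<6)|0x2A=0x185EA
Completed: cp=U+185EA (starts at byte 2)
Byte[6]=F0: 4-byte lead, need 3 cont bytes. acc=0x0
Byte[7]=95: continuation. acc=(acc<<6)|0x15=0x15
Byte[8]=A0: continuation. acc=(acc<<6)|0x20=0x560
Byte[9]=83: continuation. acc=(acc<<6)|0x03=0x15803
Completed: cp=U+15803 (starts at byte 6)
Byte[10]=CF: 2-byte lead, need 1 cont bytes. acc=0xF
Byte[11]=93: continuation. acc=(acc<<6)|0x13=0x3D3
Completed: cp=U+03D3 (starts at byte 10)
Byte[12]=C5: 2-byte lead, need 1 cont bytes. acc=0x5
Byte[13]=A6: continuation. acc=(acc<<6)|0x26=0x166
Completed: cp=U+0166 (starts at byte 12)

Answer: U+005D U+002F U+185EA U+15803 U+03D3 U+0166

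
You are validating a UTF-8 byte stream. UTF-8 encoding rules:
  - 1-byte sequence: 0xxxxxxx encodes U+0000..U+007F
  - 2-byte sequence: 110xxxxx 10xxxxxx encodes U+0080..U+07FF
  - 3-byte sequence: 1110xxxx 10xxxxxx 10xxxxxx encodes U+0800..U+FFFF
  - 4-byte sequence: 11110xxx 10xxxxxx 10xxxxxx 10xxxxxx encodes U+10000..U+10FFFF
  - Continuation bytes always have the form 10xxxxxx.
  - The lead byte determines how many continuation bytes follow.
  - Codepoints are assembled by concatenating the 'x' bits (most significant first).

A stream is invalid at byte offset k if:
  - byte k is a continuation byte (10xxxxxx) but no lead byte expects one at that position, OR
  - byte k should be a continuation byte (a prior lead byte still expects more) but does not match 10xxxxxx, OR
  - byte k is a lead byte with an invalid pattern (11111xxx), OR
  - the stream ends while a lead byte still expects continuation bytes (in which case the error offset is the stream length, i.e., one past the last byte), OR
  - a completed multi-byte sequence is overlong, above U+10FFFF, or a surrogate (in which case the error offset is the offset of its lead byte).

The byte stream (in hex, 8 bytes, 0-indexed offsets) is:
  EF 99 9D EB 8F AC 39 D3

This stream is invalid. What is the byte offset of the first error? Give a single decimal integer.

Byte[0]=EF: 3-byte lead, need 2 cont bytes. acc=0xF
Byte[1]=99: continuation. acc=(acc<<6)|0x19=0x3D9
Byte[2]=9D: continuation. acc=(acc<<6)|0x1D=0xF65D
Completed: cp=U+F65D (starts at byte 0)
Byte[3]=EB: 3-byte lead, need 2 cont bytes. acc=0xB
Byte[4]=8F: continuation. acc=(acc<<6)|0x0F=0x2CF
Byte[5]=AC: continuation. acc=(acc<<6)|0x2C=0xB3EC
Completed: cp=U+B3EC (starts at byte 3)
Byte[6]=39: 1-byte ASCII. cp=U+0039
Byte[7]=D3: 2-byte lead, need 1 cont bytes. acc=0x13
Byte[8]: stream ended, expected continuation. INVALID

Answer: 8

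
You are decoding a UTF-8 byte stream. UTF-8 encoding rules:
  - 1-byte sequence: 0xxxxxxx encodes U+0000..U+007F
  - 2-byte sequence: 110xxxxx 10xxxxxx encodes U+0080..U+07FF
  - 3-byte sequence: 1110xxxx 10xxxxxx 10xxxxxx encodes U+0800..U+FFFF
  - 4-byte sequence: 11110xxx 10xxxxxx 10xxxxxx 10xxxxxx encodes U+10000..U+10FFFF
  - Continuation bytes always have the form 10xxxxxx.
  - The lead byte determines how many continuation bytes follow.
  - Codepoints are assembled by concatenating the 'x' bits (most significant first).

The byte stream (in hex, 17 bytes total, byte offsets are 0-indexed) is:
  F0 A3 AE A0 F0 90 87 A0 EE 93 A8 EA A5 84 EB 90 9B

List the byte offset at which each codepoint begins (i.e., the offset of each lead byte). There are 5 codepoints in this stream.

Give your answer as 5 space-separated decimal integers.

Answer: 0 4 8 11 14

Derivation:
Byte[0]=F0: 4-byte lead, need 3 cont bytes. acc=0x0
Byte[1]=A3: continuation. acc=(acc<<6)|0x23=0x23
Byte[2]=AE: continuation. acc=(acc<<6)|0x2E=0x8EE
Byte[3]=A0: continuation. acc=(acc<<6)|0x20=0x23BA0
Completed: cp=U+23BA0 (starts at byte 0)
Byte[4]=F0: 4-byte lead, need 3 cont bytes. acc=0x0
Byte[5]=90: continuation. acc=(acc<<6)|0x10=0x10
Byte[6]=87: continuation. acc=(acc<<6)|0x07=0x407
Byte[7]=A0: continuation. acc=(acc<<6)|0x20=0x101E0
Completed: cp=U+101E0 (starts at byte 4)
Byte[8]=EE: 3-byte lead, need 2 cont bytes. acc=0xE
Byte[9]=93: continuation. acc=(acc<<6)|0x13=0x393
Byte[10]=A8: continuation. acc=(acc<<6)|0x28=0xE4E8
Completed: cp=U+E4E8 (starts at byte 8)
Byte[11]=EA: 3-byte lead, need 2 cont bytes. acc=0xA
Byte[12]=A5: continuation. acc=(acc<<6)|0x25=0x2A5
Byte[13]=84: continuation. acc=(acc<<6)|0x04=0xA944
Completed: cp=U+A944 (starts at byte 11)
Byte[14]=EB: 3-byte lead, need 2 cont bytes. acc=0xB
Byte[15]=90: continuation. acc=(acc<<6)|0x10=0x2D0
Byte[16]=9B: continuation. acc=(acc<<6)|0x1B=0xB41B
Completed: cp=U+B41B (starts at byte 14)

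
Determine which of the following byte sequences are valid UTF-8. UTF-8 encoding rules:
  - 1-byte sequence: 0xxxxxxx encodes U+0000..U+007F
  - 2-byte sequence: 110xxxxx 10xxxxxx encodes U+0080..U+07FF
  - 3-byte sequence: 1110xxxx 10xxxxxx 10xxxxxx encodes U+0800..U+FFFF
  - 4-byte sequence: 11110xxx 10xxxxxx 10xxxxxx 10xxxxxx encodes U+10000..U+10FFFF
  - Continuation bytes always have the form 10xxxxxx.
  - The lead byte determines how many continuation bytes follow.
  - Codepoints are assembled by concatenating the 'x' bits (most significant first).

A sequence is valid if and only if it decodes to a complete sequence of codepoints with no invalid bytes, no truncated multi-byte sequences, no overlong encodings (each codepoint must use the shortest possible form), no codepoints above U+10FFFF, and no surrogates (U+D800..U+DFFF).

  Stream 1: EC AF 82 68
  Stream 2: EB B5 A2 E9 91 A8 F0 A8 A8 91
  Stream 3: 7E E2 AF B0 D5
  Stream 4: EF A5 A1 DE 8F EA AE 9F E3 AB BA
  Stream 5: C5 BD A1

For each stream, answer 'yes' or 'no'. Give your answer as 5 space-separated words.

Stream 1: decodes cleanly. VALID
Stream 2: decodes cleanly. VALID
Stream 3: error at byte offset 5. INVALID
Stream 4: decodes cleanly. VALID
Stream 5: error at byte offset 2. INVALID

Answer: yes yes no yes no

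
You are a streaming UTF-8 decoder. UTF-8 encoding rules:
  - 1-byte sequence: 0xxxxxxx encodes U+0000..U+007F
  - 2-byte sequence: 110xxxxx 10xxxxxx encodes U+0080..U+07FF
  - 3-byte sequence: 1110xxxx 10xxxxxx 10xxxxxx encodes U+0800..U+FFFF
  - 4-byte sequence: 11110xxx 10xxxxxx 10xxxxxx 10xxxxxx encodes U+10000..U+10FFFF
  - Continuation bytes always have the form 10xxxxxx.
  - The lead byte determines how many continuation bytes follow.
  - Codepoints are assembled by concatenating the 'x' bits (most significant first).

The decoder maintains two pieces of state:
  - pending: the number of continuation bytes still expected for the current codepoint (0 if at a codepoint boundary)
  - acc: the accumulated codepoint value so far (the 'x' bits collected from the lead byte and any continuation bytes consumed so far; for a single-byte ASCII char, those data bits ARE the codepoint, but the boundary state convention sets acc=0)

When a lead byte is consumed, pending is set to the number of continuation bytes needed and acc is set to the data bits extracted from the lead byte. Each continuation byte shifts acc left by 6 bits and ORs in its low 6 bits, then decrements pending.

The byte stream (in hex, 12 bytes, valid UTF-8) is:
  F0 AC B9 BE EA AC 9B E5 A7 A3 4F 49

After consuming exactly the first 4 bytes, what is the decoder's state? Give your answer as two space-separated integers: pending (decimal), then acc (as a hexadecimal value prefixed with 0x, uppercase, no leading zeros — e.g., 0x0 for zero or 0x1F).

Answer: 0 0x2CE7E

Derivation:
Byte[0]=F0: 4-byte lead. pending=3, acc=0x0
Byte[1]=AC: continuation. acc=(acc<<6)|0x2C=0x2C, pending=2
Byte[2]=B9: continuation. acc=(acc<<6)|0x39=0xB39, pending=1
Byte[3]=BE: continuation. acc=(acc<<6)|0x3E=0x2CE7E, pending=0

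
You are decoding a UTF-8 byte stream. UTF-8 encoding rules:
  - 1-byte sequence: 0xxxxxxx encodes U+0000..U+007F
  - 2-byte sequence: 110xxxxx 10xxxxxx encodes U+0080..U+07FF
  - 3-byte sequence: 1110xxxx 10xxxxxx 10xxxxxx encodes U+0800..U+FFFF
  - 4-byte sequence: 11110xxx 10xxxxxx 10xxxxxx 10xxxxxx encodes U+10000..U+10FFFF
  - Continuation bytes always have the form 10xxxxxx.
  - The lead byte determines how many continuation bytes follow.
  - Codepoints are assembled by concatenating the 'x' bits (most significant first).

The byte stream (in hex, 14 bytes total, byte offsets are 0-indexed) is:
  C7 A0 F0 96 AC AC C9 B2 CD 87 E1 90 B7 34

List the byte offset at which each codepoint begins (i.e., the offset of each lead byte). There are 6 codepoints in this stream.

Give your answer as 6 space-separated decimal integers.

Answer: 0 2 6 8 10 13

Derivation:
Byte[0]=C7: 2-byte lead, need 1 cont bytes. acc=0x7
Byte[1]=A0: continuation. acc=(acc<<6)|0x20=0x1E0
Completed: cp=U+01E0 (starts at byte 0)
Byte[2]=F0: 4-byte lead, need 3 cont bytes. acc=0x0
Byte[3]=96: continuation. acc=(acc<<6)|0x16=0x16
Byte[4]=AC: continuation. acc=(acc<<6)|0x2C=0x5AC
Byte[5]=AC: continuation. acc=(acc<<6)|0x2C=0x16B2C
Completed: cp=U+16B2C (starts at byte 2)
Byte[6]=C9: 2-byte lead, need 1 cont bytes. acc=0x9
Byte[7]=B2: continuation. acc=(acc<<6)|0x32=0x272
Completed: cp=U+0272 (starts at byte 6)
Byte[8]=CD: 2-byte lead, need 1 cont bytes. acc=0xD
Byte[9]=87: continuation. acc=(acc<<6)|0x07=0x347
Completed: cp=U+0347 (starts at byte 8)
Byte[10]=E1: 3-byte lead, need 2 cont bytes. acc=0x1
Byte[11]=90: continuation. acc=(acc<<6)|0x10=0x50
Byte[12]=B7: continuation. acc=(acc<<6)|0x37=0x1437
Completed: cp=U+1437 (starts at byte 10)
Byte[13]=34: 1-byte ASCII. cp=U+0034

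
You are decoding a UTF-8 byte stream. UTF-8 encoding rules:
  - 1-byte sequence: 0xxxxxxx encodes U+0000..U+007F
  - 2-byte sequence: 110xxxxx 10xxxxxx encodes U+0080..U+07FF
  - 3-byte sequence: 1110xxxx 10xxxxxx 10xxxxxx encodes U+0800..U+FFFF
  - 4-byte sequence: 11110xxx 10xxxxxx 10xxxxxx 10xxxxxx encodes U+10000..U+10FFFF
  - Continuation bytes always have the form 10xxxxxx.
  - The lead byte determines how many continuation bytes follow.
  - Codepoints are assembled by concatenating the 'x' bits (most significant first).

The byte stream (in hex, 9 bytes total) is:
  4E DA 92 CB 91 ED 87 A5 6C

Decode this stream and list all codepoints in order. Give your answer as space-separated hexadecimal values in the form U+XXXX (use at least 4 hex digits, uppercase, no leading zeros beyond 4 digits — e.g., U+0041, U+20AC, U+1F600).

Byte[0]=4E: 1-byte ASCII. cp=U+004E
Byte[1]=DA: 2-byte lead, need 1 cont bytes. acc=0x1A
Byte[2]=92: continuation. acc=(acc<<6)|0x12=0x692
Completed: cp=U+0692 (starts at byte 1)
Byte[3]=CB: 2-byte lead, need 1 cont bytes. acc=0xB
Byte[4]=91: continuation. acc=(acc<<6)|0x11=0x2D1
Completed: cp=U+02D1 (starts at byte 3)
Byte[5]=ED: 3-byte lead, need 2 cont bytes. acc=0xD
Byte[6]=87: continuation. acc=(acc<<6)|0x07=0x347
Byte[7]=A5: continuation. acc=(acc<<6)|0x25=0xD1E5
Completed: cp=U+D1E5 (starts at byte 5)
Byte[8]=6C: 1-byte ASCII. cp=U+006C

Answer: U+004E U+0692 U+02D1 U+D1E5 U+006C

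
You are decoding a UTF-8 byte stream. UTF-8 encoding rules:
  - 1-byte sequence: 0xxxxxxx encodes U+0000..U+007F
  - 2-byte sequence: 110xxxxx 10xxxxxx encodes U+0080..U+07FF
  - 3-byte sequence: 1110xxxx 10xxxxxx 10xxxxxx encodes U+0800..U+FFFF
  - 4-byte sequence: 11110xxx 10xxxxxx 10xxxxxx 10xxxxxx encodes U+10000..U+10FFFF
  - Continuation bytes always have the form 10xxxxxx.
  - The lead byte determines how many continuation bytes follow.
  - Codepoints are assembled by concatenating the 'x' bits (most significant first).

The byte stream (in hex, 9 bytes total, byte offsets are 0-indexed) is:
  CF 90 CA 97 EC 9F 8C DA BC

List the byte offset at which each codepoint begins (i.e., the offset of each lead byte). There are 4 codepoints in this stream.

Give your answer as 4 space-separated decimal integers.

Answer: 0 2 4 7

Derivation:
Byte[0]=CF: 2-byte lead, need 1 cont bytes. acc=0xF
Byte[1]=90: continuation. acc=(acc<<6)|0x10=0x3D0
Completed: cp=U+03D0 (starts at byte 0)
Byte[2]=CA: 2-byte lead, need 1 cont bytes. acc=0xA
Byte[3]=97: continuation. acc=(acc<<6)|0x17=0x297
Completed: cp=U+0297 (starts at byte 2)
Byte[4]=EC: 3-byte lead, need 2 cont bytes. acc=0xC
Byte[5]=9F: continuation. acc=(acc<<6)|0x1F=0x31F
Byte[6]=8C: continuation. acc=(acc<<6)|0x0C=0xC7CC
Completed: cp=U+C7CC (starts at byte 4)
Byte[7]=DA: 2-byte lead, need 1 cont bytes. acc=0x1A
Byte[8]=BC: continuation. acc=(acc<<6)|0x3C=0x6BC
Completed: cp=U+06BC (starts at byte 7)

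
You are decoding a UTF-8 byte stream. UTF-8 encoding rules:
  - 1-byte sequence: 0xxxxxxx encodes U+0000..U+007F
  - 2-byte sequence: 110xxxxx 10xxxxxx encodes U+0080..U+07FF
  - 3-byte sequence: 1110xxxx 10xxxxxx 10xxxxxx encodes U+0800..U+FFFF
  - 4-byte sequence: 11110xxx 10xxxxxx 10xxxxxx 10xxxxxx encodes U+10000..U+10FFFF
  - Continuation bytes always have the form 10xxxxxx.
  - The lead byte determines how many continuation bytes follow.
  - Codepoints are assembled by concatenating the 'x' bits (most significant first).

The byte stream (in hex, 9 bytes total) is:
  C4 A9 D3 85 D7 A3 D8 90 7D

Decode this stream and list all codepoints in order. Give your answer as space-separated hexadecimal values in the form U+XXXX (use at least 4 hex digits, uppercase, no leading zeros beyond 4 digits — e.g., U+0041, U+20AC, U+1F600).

Answer: U+0129 U+04C5 U+05E3 U+0610 U+007D

Derivation:
Byte[0]=C4: 2-byte lead, need 1 cont bytes. acc=0x4
Byte[1]=A9: continuation. acc=(acc<<6)|0x29=0x129
Completed: cp=U+0129 (starts at byte 0)
Byte[2]=D3: 2-byte lead, need 1 cont bytes. acc=0x13
Byte[3]=85: continuation. acc=(acc<<6)|0x05=0x4C5
Completed: cp=U+04C5 (starts at byte 2)
Byte[4]=D7: 2-byte lead, need 1 cont bytes. acc=0x17
Byte[5]=A3: continuation. acc=(acc<<6)|0x23=0x5E3
Completed: cp=U+05E3 (starts at byte 4)
Byte[6]=D8: 2-byte lead, need 1 cont bytes. acc=0x18
Byte[7]=90: continuation. acc=(acc<<6)|0x10=0x610
Completed: cp=U+0610 (starts at byte 6)
Byte[8]=7D: 1-byte ASCII. cp=U+007D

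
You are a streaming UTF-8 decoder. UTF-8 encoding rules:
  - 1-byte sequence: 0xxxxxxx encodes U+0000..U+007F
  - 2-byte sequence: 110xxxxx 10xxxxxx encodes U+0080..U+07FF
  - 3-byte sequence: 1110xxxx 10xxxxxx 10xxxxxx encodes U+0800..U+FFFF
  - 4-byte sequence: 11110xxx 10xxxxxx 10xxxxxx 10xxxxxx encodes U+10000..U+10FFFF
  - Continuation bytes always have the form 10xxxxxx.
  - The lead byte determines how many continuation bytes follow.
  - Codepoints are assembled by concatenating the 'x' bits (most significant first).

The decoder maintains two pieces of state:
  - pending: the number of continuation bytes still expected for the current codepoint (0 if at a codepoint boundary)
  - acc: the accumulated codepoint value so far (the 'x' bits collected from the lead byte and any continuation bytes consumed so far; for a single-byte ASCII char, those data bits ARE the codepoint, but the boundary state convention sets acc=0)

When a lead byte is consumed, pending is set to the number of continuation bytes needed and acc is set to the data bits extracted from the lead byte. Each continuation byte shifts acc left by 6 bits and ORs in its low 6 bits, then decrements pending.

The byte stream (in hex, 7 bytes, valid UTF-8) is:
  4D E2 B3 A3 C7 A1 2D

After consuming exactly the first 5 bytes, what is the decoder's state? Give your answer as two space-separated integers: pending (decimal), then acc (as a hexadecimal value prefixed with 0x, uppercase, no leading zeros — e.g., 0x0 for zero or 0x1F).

Byte[0]=4D: 1-byte. pending=0, acc=0x0
Byte[1]=E2: 3-byte lead. pending=2, acc=0x2
Byte[2]=B3: continuation. acc=(acc<<6)|0x33=0xB3, pending=1
Byte[3]=A3: continuation. acc=(acc<<6)|0x23=0x2CE3, pending=0
Byte[4]=C7: 2-byte lead. pending=1, acc=0x7

Answer: 1 0x7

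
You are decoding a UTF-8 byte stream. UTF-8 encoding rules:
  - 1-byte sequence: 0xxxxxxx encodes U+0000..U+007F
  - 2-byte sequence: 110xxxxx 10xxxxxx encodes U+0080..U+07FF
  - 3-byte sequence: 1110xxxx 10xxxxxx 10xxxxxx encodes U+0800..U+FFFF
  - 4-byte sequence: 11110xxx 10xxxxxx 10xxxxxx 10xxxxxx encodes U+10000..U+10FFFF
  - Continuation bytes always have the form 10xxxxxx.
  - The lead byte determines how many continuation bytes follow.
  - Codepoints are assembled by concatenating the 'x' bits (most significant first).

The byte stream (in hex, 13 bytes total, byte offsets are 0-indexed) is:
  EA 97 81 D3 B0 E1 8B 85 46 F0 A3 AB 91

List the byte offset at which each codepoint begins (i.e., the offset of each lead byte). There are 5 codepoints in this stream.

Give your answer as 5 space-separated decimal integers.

Byte[0]=EA: 3-byte lead, need 2 cont bytes. acc=0xA
Byte[1]=97: continuation. acc=(acc<<6)|0x17=0x297
Byte[2]=81: continuation. acc=(acc<<6)|0x01=0xA5C1
Completed: cp=U+A5C1 (starts at byte 0)
Byte[3]=D3: 2-byte lead, need 1 cont bytes. acc=0x13
Byte[4]=B0: continuation. acc=(acc<<6)|0x30=0x4F0
Completed: cp=U+04F0 (starts at byte 3)
Byte[5]=E1: 3-byte lead, need 2 cont bytes. acc=0x1
Byte[6]=8B: continuation. acc=(acc<<6)|0x0B=0x4B
Byte[7]=85: continuation. acc=(acc<<6)|0x05=0x12C5
Completed: cp=U+12C5 (starts at byte 5)
Byte[8]=46: 1-byte ASCII. cp=U+0046
Byte[9]=F0: 4-byte lead, need 3 cont bytes. acc=0x0
Byte[10]=A3: continuation. acc=(acc<<6)|0x23=0x23
Byte[11]=AB: continuation. acc=(acc<<6)|0x2B=0x8EB
Byte[12]=91: continuation. acc=(acc<<6)|0x11=0x23AD1
Completed: cp=U+23AD1 (starts at byte 9)

Answer: 0 3 5 8 9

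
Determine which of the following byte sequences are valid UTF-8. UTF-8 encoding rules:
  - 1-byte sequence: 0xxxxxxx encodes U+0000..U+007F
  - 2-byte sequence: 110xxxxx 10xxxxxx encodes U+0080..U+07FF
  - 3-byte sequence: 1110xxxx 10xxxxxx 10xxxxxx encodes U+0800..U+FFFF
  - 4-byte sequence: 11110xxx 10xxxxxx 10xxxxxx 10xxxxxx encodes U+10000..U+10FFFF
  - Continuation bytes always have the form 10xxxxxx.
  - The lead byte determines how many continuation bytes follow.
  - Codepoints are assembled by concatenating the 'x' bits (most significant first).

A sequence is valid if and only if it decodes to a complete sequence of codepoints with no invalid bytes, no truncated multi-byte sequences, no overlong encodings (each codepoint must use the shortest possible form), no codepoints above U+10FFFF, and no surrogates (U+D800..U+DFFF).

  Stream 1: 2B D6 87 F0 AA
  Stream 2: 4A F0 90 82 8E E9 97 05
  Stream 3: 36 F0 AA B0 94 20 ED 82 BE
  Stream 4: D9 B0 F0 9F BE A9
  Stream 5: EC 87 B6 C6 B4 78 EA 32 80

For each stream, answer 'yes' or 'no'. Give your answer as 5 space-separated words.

Answer: no no yes yes no

Derivation:
Stream 1: error at byte offset 5. INVALID
Stream 2: error at byte offset 7. INVALID
Stream 3: decodes cleanly. VALID
Stream 4: decodes cleanly. VALID
Stream 5: error at byte offset 7. INVALID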